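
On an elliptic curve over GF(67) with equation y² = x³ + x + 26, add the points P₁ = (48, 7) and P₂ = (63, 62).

(48, 7) + (63, 62). λ = (62 - 7)/(63 - 48) ≡ 55/15 mod 67. 15⁻¹ ≡ 9 (mod 67), so λ ≡ 26.
  x = λ² - 48 - 63 = 676 - 111 ≡ 29; y = λ·(48 - 29) - 7 ≡ 18. → (29, 18)

(29, 18)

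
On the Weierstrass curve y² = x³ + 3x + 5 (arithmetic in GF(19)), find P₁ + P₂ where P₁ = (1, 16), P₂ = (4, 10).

(18, 18)

(1, 16) + (4, 10). λ = (10 - 16)/(4 - 1) ≡ 13/3 mod 19. 3⁻¹ ≡ 13 (mod 19), so λ ≡ 17.
  x = λ² - 1 - 4 = 289 - 5 ≡ 18; y = λ·(1 - 18) - 16 ≡ 18. → (18, 18)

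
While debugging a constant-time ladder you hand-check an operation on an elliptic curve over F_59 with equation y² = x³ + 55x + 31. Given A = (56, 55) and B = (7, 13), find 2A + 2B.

First 2A:
Repeated addition: build up to 2A.
2A: tangent at (56, 55): λ = (3·56² + 55)/(2·55) ≡ 23/51. 51⁻¹ ≡ 22 (mod 59), so λ ≡ 23·22 ≡ 34.
  x = λ² - 56 - 56 = 1156 - 112 ≡ 41; y = λ·(56 - 41) - 55 ≡ 42. → (41, 42)
2A = (41, 42).
Next 2B:
Repeated addition: build up to 2B.
2B: tangent at (7, 13): λ = (3·7² + 55)/(2·13) ≡ 25/26. 26⁻¹ ≡ 25 (mod 59) since 26·25 = 650 ≡ 1, so λ ≡ 25·25 ≡ 35.
  x = λ² - 7 - 7 = 1225 - 14 ≡ 31; y = λ·(7 - 31) - 13 ≡ 32. → (31, 32)
2B = (31, 32).
Finally 2A + 2B:
(41, 42) + (31, 32). λ = (32 - 42)/(31 - 41) ≡ 49/49 mod 59. 49⁻¹ ≡ 53 (mod 59), so λ ≡ 1.
  x = λ² - 41 - 31 = 1 - 72 ≡ 47; y = λ·(41 - 47) - 42 ≡ 11. → (47, 11)

(47, 11)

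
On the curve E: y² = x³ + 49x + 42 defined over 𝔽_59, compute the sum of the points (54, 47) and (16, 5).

(54, 47) + (16, 5). λ = (5 - 47)/(16 - 54) ≡ 17/21 mod 59. 21⁻¹ ≡ 45 (mod 59) since 21·45 = 945 ≡ 1, so λ ≡ 57.
  x = λ² - 54 - 16 = 3249 - 70 ≡ 52; y = λ·(54 - 52) - 47 ≡ 8. → (52, 8)

(52, 8)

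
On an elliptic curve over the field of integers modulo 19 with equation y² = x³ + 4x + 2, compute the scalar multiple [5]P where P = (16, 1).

O

Repeated addition: build up to 5P.
2P: tangent at (16, 1): λ = (3·16² + 4)/(2·1) ≡ 12/2. 2⁻¹ ≡ 10 (mod 19), so λ ≡ 12·10 ≡ 6.
  x = λ² - 16 - 16 = 36 - 32 ≡ 4; y = λ·(16 - 4) - 1 ≡ 14. → (4, 14)
3P: (4, 14) + (16, 1). λ = (1 - 14)/(16 - 4) ≡ 6/12 mod 19. 12⁻¹ ≡ 8 (mod 19), so λ ≡ 10.
  x = λ² - 4 - 16 = 100 - 20 ≡ 4; y = λ·(4 - 4) - 14 ≡ 5. → (4, 5)
4P: (4, 5) + (16, 1). λ = (1 - 5)/(16 - 4) ≡ 15/12 mod 19. 12⁻¹ ≡ 8 (mod 19), so λ ≡ 6.
  x = λ² - 4 - 16 = 36 - 20 ≡ 16; y = λ·(4 - 16) - 5 ≡ 18. → (16, 18)
5P: (16, 18) + (16, 1): same x and y₁ ≡ -y₂, so the sum is O.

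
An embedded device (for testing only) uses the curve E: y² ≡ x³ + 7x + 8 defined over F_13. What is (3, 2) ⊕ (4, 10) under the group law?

(3, 2) + (4, 10). λ = (10 - 2)/(4 - 3) ≡ 8/1 mod 13. 1⁻¹ ≡ 1 (mod 13) since 1·1 = 1 ≡ 1, so λ ≡ 8.
  x = λ² - 3 - 4 = 64 - 7 ≡ 5; y = λ·(3 - 5) - 2 ≡ 8. → (5, 8)

(5, 8)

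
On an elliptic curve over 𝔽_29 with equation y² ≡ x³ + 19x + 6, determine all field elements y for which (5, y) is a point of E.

9, 20

x³ + 19x + 6 = 226 ≡ 23 (mod 29).
Square roots of 23 mod 29: 9 and 20 (since 9² = 81 ≡ 23).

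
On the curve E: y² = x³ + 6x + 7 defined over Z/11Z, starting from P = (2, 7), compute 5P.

Double-and-add on 5 = (101)₂. Start with P = (2, 7) for the leading 1-bit.
double: tangent at (2, 7): λ = (3·2² + 6)/(2·7) ≡ 7/3. 3⁻¹ ≡ 4 (mod 11) since 3·4 = 12 ≡ 1, so λ ≡ 7·4 ≡ 6.
  x = λ² - 2 - 2 = 36 - 4 ≡ 10; y = λ·(2 - 10) - 7 ≡ 0. → (10, 0)
double: (10, 0) + (10, 0): same x and y₁ ≡ -y₂, so the sum is 𝒪.
add P: 𝒪 + (2, 7) = (2, 7) (identity).

(2, 7)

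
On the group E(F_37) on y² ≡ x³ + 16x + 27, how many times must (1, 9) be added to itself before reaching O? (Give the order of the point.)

6

2P: tangent at (1, 9): λ = (3·1² + 16)/(2·9) ≡ 19/18. 18⁻¹ ≡ 35 (mod 37) since 18·35 = 630 ≡ 1, so λ ≡ 19·35 ≡ 36.
  x = λ² - 1 - 1 = 1296 - 2 ≡ 36; y = λ·(1 - 36) - 9 ≡ 26. → (36, 26)
3P: (36, 26) + (1, 9). λ = (9 - 26)/(1 - 36) ≡ 20/2 mod 37. 2⁻¹ ≡ 19 (mod 37), so λ ≡ 10.
  x = λ² - 36 - 1 = 100 - 37 ≡ 26; y = λ·(36 - 26) - 26 ≡ 0. → (26, 0)
4P: (26, 0) + (1, 9). λ = (9 - 0)/(1 - 26) ≡ 9/12 mod 37. 12⁻¹ ≡ 34 (mod 37), so λ ≡ 10.
  x = λ² - 26 - 1 = 100 - 27 ≡ 36; y = λ·(26 - 36) - 0 ≡ 11. → (36, 11)
5P: (36, 11) + (1, 9). λ = (9 - 11)/(1 - 36) ≡ 35/2 mod 37. 2⁻¹ ≡ 19 (mod 37) since 2·19 = 38 ≡ 1, so λ ≡ 36.
  x = λ² - 36 - 1 = 1296 - 37 ≡ 1; y = λ·(36 - 1) - 11 ≡ 28. → (1, 28)
6P: (1, 28) + (1, 9): same x and y₁ ≡ -y₂, so the sum is O.
6P = O, so the order is 6.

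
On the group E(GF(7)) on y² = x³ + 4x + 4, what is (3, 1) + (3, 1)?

(5, 3)

tangent at (3, 1): λ = (3·3² + 4)/(2·1) ≡ 3/2. 2⁻¹ ≡ 4 (mod 7), so λ ≡ 3·4 ≡ 5.
  x = λ² - 3 - 3 = 25 - 6 ≡ 5; y = λ·(3 - 5) - 1 ≡ 3. → (5, 3)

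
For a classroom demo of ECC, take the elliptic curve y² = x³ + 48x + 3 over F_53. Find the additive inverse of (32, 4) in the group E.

(32, 49)

-(32, 4) = (32, -4 mod 53) = (32, 49).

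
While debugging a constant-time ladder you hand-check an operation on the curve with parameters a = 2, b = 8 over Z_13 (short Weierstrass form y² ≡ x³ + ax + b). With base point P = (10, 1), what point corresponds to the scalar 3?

Repeated addition: build up to 3P.
2P: tangent at (10, 1): λ = (3·10² + 2)/(2·1) ≡ 3/2. 2⁻¹ ≡ 7 (mod 13), so λ ≡ 3·7 ≡ 8.
  x = λ² - 10 - 10 = 64 - 20 ≡ 5; y = λ·(10 - 5) - 1 ≡ 0. → (5, 0)
3P: (5, 0) + (10, 1). λ = (1 - 0)/(10 - 5) ≡ 1/5 mod 13. 5⁻¹ ≡ 8 (mod 13), so λ ≡ 8.
  x = λ² - 5 - 10 = 64 - 15 ≡ 10; y = λ·(5 - 10) - 0 ≡ 12. → (10, 12)

(10, 12)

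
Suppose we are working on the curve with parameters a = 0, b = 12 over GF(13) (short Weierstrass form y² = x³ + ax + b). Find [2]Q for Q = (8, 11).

(0, 8)

tangent at (8, 11): λ = (3·8² + 0)/(2·11) ≡ 10/9. 9⁻¹ ≡ 3 (mod 13), so λ ≡ 10·3 ≡ 4.
  x = λ² - 8 - 8 = 16 - 16 ≡ 0; y = λ·(8 - 0) - 11 ≡ 8. → (0, 8)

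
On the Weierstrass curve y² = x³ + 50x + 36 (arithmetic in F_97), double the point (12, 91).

(67, 65)

tangent at (12, 91): λ = (3·12² + 50)/(2·91) ≡ 94/85. 85⁻¹ ≡ 8 (mod 97), so λ ≡ 94·8 ≡ 73.
  x = λ² - 12 - 12 = 5329 - 24 ≡ 67; y = λ·(12 - 67) - 91 ≡ 65. → (67, 65)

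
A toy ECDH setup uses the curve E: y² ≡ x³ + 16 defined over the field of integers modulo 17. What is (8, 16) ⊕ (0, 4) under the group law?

(7, 11)

(8, 16) + (0, 4). λ = (4 - 16)/(0 - 8) ≡ 5/9 mod 17. 9⁻¹ ≡ 2 (mod 17) since 9·2 = 18 ≡ 1, so λ ≡ 10.
  x = λ² - 8 - 0 = 100 - 8 ≡ 7; y = λ·(8 - 7) - 16 ≡ 11. → (7, 11)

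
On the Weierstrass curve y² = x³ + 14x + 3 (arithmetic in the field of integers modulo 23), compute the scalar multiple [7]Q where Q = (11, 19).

Double-and-add on 7 = (111)₂. Start with Q = (11, 19) for the leading 1-bit.
double: tangent at (11, 19): λ = (3·11² + 14)/(2·19) ≡ 9/15. 15⁻¹ ≡ 20 (mod 23) since 15·20 = 300 ≡ 1, so λ ≡ 9·20 ≡ 19.
  x = λ² - 11 - 11 = 361 - 22 ≡ 17; y = λ·(11 - 17) - 19 ≡ 5. → (17, 5)
add Q: (17, 5) + (11, 19). λ = (19 - 5)/(11 - 17) ≡ 14/17 mod 23. 17⁻¹ ≡ 19 (mod 23) since 17·19 = 323 ≡ 1, so λ ≡ 13.
  x = λ² - 17 - 11 = 169 - 28 ≡ 3; y = λ·(17 - 3) - 5 ≡ 16. → (3, 16)
double: tangent at (3, 16): λ = (3·3² + 14)/(2·16) ≡ 18/9. 9⁻¹ ≡ 18 (mod 23), so λ ≡ 18·18 ≡ 2.
  x = λ² - 3 - 3 = 4 - 6 ≡ 21; y = λ·(3 - 21) - 16 ≡ 17. → (21, 17)
add Q: (21, 17) + (11, 19). λ = (19 - 17)/(11 - 21) ≡ 2/13 mod 23. 13⁻¹ ≡ 16 (mod 23), so λ ≡ 9.
  x = λ² - 21 - 11 = 81 - 32 ≡ 3; y = λ·(21 - 3) - 17 ≡ 7. → (3, 7)

(3, 7)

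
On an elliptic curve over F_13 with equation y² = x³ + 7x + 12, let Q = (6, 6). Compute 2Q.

(5, 9)

tangent at (6, 6): λ = (3·6² + 7)/(2·6) ≡ 11/12. 12⁻¹ ≡ 12 (mod 13) since 12·12 = 144 ≡ 1, so λ ≡ 11·12 ≡ 2.
  x = λ² - 6 - 6 = 4 - 12 ≡ 5; y = λ·(6 - 5) - 6 ≡ 9. → (5, 9)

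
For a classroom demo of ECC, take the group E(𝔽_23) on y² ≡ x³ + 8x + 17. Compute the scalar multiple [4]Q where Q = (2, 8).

(18, 17)

Double-and-add on 4 = (100)₂. Start with Q = (2, 8) for the leading 1-bit.
double: tangent at (2, 8): λ = (3·2² + 8)/(2·8) ≡ 20/16. 16⁻¹ ≡ 13 (mod 23), so λ ≡ 20·13 ≡ 7.
  x = λ² - 2 - 2 = 49 - 4 ≡ 22; y = λ·(2 - 22) - 8 ≡ 13. → (22, 13)
double: tangent at (22, 13): λ = (3·22² + 8)/(2·13) ≡ 11/3. 3⁻¹ ≡ 8 (mod 23) since 3·8 = 24 ≡ 1, so λ ≡ 11·8 ≡ 19.
  x = λ² - 22 - 22 = 361 - 44 ≡ 18; y = λ·(22 - 18) - 13 ≡ 17. → (18, 17)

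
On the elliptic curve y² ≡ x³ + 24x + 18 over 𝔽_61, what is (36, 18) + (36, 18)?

tangent at (36, 18): λ = (3·36² + 24)/(2·18) ≡ 8/36. 36⁻¹ ≡ 39 (mod 61), so λ ≡ 8·39 ≡ 7.
  x = λ² - 36 - 36 = 49 - 72 ≡ 38; y = λ·(36 - 38) - 18 ≡ 29. → (38, 29)

(38, 29)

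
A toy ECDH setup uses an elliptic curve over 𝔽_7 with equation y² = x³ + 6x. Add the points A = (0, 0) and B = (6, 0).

(0, 0) + (6, 0). λ = (0 - 0)/(6 - 0) ≡ 0/6 mod 7. 6⁻¹ ≡ 6 (mod 7), so λ ≡ 0.
  x = λ² - 0 - 6 = 0 - 6 ≡ 1; y = λ·(0 - 1) - 0 ≡ 0. → (1, 0)

(1, 0)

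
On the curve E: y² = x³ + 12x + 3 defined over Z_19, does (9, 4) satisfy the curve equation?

y² = 4² ≡ 16; x³ + 12x + 3 = 840 ≡ 4 (mod 19). 16 ≠ 4.

no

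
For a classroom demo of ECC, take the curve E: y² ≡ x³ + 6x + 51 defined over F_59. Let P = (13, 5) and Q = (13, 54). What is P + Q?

The two points share x = 13 and their y-coordinates satisfy 5 + 54 ≡ 0 (mod 59), so they are inverses. Their sum is the point at infinity.

O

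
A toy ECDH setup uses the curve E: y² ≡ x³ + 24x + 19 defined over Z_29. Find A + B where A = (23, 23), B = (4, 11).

(22, 28)

(23, 23) + (4, 11). λ = (11 - 23)/(4 - 23) ≡ 17/10 mod 29. 10⁻¹ ≡ 3 (mod 29) since 10·3 = 30 ≡ 1, so λ ≡ 22.
  x = λ² - 23 - 4 = 484 - 27 ≡ 22; y = λ·(23 - 22) - 23 ≡ 28. → (22, 28)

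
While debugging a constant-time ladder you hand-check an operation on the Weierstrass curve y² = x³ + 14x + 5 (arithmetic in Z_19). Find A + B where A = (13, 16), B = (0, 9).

(10, 9)

(13, 16) + (0, 9). λ = (9 - 16)/(0 - 13) ≡ 12/6 mod 19. 6⁻¹ ≡ 16 (mod 19) since 6·16 = 96 ≡ 1, so λ ≡ 2.
  x = λ² - 13 - 0 = 4 - 13 ≡ 10; y = λ·(13 - 10) - 16 ≡ 9. → (10, 9)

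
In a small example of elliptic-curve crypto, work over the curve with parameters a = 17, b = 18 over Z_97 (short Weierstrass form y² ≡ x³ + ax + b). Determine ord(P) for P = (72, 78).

2P: tangent at (72, 78): λ = (3·72² + 17)/(2·78) ≡ 49/59. 59⁻¹ ≡ 74 (mod 97) since 59·74 = 4366 ≡ 1, so λ ≡ 49·74 ≡ 37.
  x = λ² - 72 - 72 = 1369 - 144 ≡ 61; y = λ·(72 - 61) - 78 ≡ 38. → (61, 38)
3P: (61, 38) + (72, 78). λ = (78 - 38)/(72 - 61) ≡ 40/11 mod 97. 11⁻¹ ≡ 53 (mod 97), so λ ≡ 83.
  x = λ² - 61 - 72 = 6889 - 133 ≡ 63; y = λ·(61 - 63) - 38 ≡ 87. → (63, 87)
4P: (63, 87) + (72, 78). λ = (78 - 87)/(72 - 63) ≡ 88/9 mod 97. 9⁻¹ ≡ 54 (mod 97), so λ ≡ 96.
  x = λ² - 63 - 72 = 9216 - 135 ≡ 60; y = λ·(63 - 60) - 87 ≡ 7. → (60, 7)
5P: (60, 7) + (72, 78). λ = (78 - 7)/(72 - 60) ≡ 71/12 mod 97. 12⁻¹ ≡ 89 (mod 97) since 12·89 = 1068 ≡ 1, so λ ≡ 14.
  x = λ² - 60 - 72 = 196 - 132 ≡ 64; y = λ·(60 - 64) - 7 ≡ 34. → (64, 34)
6P: (64, 34) + (72, 78). λ = (78 - 34)/(72 - 64) ≡ 44/8 mod 97. 8⁻¹ ≡ 85 (mod 97) since 8·85 = 680 ≡ 1, so λ ≡ 54.
  x = λ² - 64 - 72 = 2916 - 136 ≡ 64; y = λ·(64 - 64) - 34 ≡ 63. → (64, 63)
7P: (64, 63) + (72, 78). λ = (78 - 63)/(72 - 64) ≡ 15/8 mod 97. 8⁻¹ ≡ 85 (mod 97) since 8·85 = 680 ≡ 1, so λ ≡ 14.
  x = λ² - 64 - 72 = 196 - 136 ≡ 60; y = λ·(64 - 60) - 63 ≡ 90. → (60, 90)
8P: (60, 90) + (72, 78). λ = (78 - 90)/(72 - 60) ≡ 85/12 mod 97. 12⁻¹ ≡ 89 (mod 97), so λ ≡ 96.
  x = λ² - 60 - 72 = 9216 - 132 ≡ 63; y = λ·(60 - 63) - 90 ≡ 10. → (63, 10)
9P: (63, 10) + (72, 78). λ = (78 - 10)/(72 - 63) ≡ 68/9 mod 97. 9⁻¹ ≡ 54 (mod 97), so λ ≡ 83.
  x = λ² - 63 - 72 = 6889 - 135 ≡ 61; y = λ·(63 - 61) - 10 ≡ 59. → (61, 59)
10P: (61, 59) + (72, 78). λ = (78 - 59)/(72 - 61) ≡ 19/11 mod 97. 11⁻¹ ≡ 53 (mod 97), so λ ≡ 37.
  x = λ² - 61 - 72 = 1369 - 133 ≡ 72; y = λ·(61 - 72) - 59 ≡ 19. → (72, 19)
11P: (72, 19) + (72, 78): same x and y₁ ≡ -y₂, so the sum is ∞.
11P = ∞, so the order is 11.

11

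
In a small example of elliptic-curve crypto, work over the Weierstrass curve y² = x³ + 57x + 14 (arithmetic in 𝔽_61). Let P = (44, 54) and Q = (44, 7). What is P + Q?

The two points share x = 44 and their y-coordinates satisfy 54 + 7 ≡ 0 (mod 61), so they are inverses. Their sum is the point at infinity.

O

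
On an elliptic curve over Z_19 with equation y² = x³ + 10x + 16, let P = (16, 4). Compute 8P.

(15, 8)

Double-and-add on 8 = (1000)₂. Start with P = (16, 4) for the leading 1-bit.
double: tangent at (16, 4): λ = (3·16² + 10)/(2·4) ≡ 18/8. 8⁻¹ ≡ 12 (mod 19) since 8·12 = 96 ≡ 1, so λ ≡ 18·12 ≡ 7.
  x = λ² - 16 - 16 = 49 - 32 ≡ 17; y = λ·(16 - 17) - 4 ≡ 8. → (17, 8)
double: tangent at (17, 8): λ = (3·17² + 10)/(2·8) ≡ 3/16. 16⁻¹ ≡ 6 (mod 19), so λ ≡ 3·6 ≡ 18.
  x = λ² - 17 - 17 = 324 - 34 ≡ 5; y = λ·(17 - 5) - 8 ≡ 18. → (5, 18)
double: tangent at (5, 18): λ = (3·5² + 10)/(2·18) ≡ 9/17. 17⁻¹ ≡ 9 (mod 19) since 17·9 = 153 ≡ 1, so λ ≡ 9·9 ≡ 5.
  x = λ² - 5 - 5 = 25 - 10 ≡ 15; y = λ·(5 - 15) - 18 ≡ 8. → (15, 8)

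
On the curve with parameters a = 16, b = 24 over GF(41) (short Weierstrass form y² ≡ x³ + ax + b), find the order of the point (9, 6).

2P: tangent at (9, 6): λ = (3·9² + 16)/(2·6) ≡ 13/12. 12⁻¹ ≡ 24 (mod 41), so λ ≡ 13·24 ≡ 25.
  x = λ² - 9 - 9 = 625 - 18 ≡ 33; y = λ·(9 - 33) - 6 ≡ 9. → (33, 9)
3P: (33, 9) + (9, 6). λ = (6 - 9)/(9 - 33) ≡ 38/17 mod 41. 17⁻¹ ≡ 29 (mod 41) since 17·29 = 493 ≡ 1, so λ ≡ 36.
  x = λ² - 33 - 9 = 1296 - 42 ≡ 24; y = λ·(33 - 24) - 9 ≡ 28. → (24, 28)
4P: (24, 28) + (9, 6). λ = (6 - 28)/(9 - 24) ≡ 19/26 mod 41. 26⁻¹ ≡ 30 (mod 41), so λ ≡ 37.
  x = λ² - 24 - 9 = 1369 - 33 ≡ 24; y = λ·(24 - 24) - 28 ≡ 13. → (24, 13)
5P: (24, 13) + (9, 6). λ = (6 - 13)/(9 - 24) ≡ 34/26 mod 41. 26⁻¹ ≡ 30 (mod 41) since 26·30 = 780 ≡ 1, so λ ≡ 36.
  x = λ² - 24 - 9 = 1296 - 33 ≡ 33; y = λ·(24 - 33) - 13 ≡ 32. → (33, 32)
6P: (33, 32) + (9, 6). λ = (6 - 32)/(9 - 33) ≡ 15/17 mod 41. 17⁻¹ ≡ 29 (mod 41) since 17·29 = 493 ≡ 1, so λ ≡ 25.
  x = λ² - 33 - 9 = 625 - 42 ≡ 9; y = λ·(33 - 9) - 32 ≡ 35. → (9, 35)
7P: (9, 35) + (9, 6): same x and y₁ ≡ -y₂, so the sum is 𝒪.
7P = 𝒪, so the order is 7.

7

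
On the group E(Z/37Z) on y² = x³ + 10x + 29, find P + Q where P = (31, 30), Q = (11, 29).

(31, 30) + (11, 29). λ = (29 - 30)/(11 - 31) ≡ 36/17 mod 37. 17⁻¹ ≡ 24 (mod 37), so λ ≡ 13.
  x = λ² - 31 - 11 = 169 - 42 ≡ 16; y = λ·(31 - 16) - 30 ≡ 17. → (16, 17)

(16, 17)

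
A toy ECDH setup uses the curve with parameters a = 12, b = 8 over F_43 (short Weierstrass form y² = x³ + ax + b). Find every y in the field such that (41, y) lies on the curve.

none

x³ + 12x + 8 = 69421 ≡ 19 (mod 43).
19 is a non-residue mod 43; no y exists.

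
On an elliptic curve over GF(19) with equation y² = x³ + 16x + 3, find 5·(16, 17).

Write Q = (16, 17).
Double-and-add on 5 = (101)₂. Start with Q = (16, 17) for the leading 1-bit.
double: tangent at (16, 17): λ = (3·16² + 16)/(2·17) ≡ 5/15. 15⁻¹ ≡ 14 (mod 19), so λ ≡ 5·14 ≡ 13.
  x = λ² - 16 - 16 = 169 - 32 ≡ 4; y = λ·(16 - 4) - 17 ≡ 6. → (4, 6)
double: tangent at (4, 6): λ = (3·4² + 16)/(2·6) ≡ 7/12. 12⁻¹ ≡ 8 (mod 19) since 12·8 = 96 ≡ 1, so λ ≡ 7·8 ≡ 18.
  x = λ² - 4 - 4 = 324 - 8 ≡ 12; y = λ·(4 - 12) - 6 ≡ 2. → (12, 2)
add Q: (12, 2) + (16, 17). λ = (17 - 2)/(16 - 12) ≡ 15/4 mod 19. 4⁻¹ ≡ 5 (mod 19) since 4·5 = 20 ≡ 1, so λ ≡ 18.
  x = λ² - 12 - 16 = 324 - 28 ≡ 11; y = λ·(12 - 11) - 2 ≡ 16. → (11, 16)

(11, 16)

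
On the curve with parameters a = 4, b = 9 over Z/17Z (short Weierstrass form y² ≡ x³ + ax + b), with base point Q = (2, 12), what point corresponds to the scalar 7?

(0, 14)

Repeated addition: build up to 7Q.
2Q: tangent at (2, 12): λ = (3·2² + 4)/(2·12) ≡ 16/7. 7⁻¹ ≡ 5 (mod 17) since 7·5 = 35 ≡ 1, so λ ≡ 16·5 ≡ 12.
  x = λ² - 2 - 2 = 144 - 4 ≡ 4; y = λ·(2 - 4) - 12 ≡ 15. → (4, 15)
3Q: (4, 15) + (2, 12). λ = (12 - 15)/(2 - 4) ≡ 14/15 mod 17. 15⁻¹ ≡ 8 (mod 17) since 15·8 = 120 ≡ 1, so λ ≡ 10.
  x = λ² - 4 - 2 = 100 - 6 ≡ 9; y = λ·(4 - 9) - 15 ≡ 3. → (9, 3)
4Q: (9, 3) + (2, 12). λ = (12 - 3)/(2 - 9) ≡ 9/10 mod 17. 10⁻¹ ≡ 12 (mod 17), so λ ≡ 6.
  x = λ² - 9 - 2 = 36 - 11 ≡ 8; y = λ·(9 - 8) - 3 ≡ 3. → (8, 3)
5Q: (8, 3) + (2, 12). λ = (12 - 3)/(2 - 8) ≡ 9/11 mod 17. 11⁻¹ ≡ 14 (mod 17) since 11·14 = 154 ≡ 1, so λ ≡ 7.
  x = λ² - 8 - 2 = 49 - 10 ≡ 5; y = λ·(8 - 5) - 3 ≡ 1. → (5, 1)
6Q: (5, 1) + (2, 12). λ = (12 - 1)/(2 - 5) ≡ 11/14 mod 17. 14⁻¹ ≡ 11 (mod 17), so λ ≡ 2.
  x = λ² - 5 - 2 = 4 - 7 ≡ 14; y = λ·(5 - 14) - 1 ≡ 15. → (14, 15)
7Q: (14, 15) + (2, 12). λ = (12 - 15)/(2 - 14) ≡ 14/5 mod 17. 5⁻¹ ≡ 7 (mod 17), so λ ≡ 13.
  x = λ² - 14 - 2 = 169 - 16 ≡ 0; y = λ·(14 - 0) - 15 ≡ 14. → (0, 14)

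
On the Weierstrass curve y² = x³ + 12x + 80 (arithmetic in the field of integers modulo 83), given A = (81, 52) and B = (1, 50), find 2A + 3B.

(79, 36)

First 2A:
Repeated addition: build up to 2A.
2A: tangent at (81, 52): λ = (3·81² + 12)/(2·52) ≡ 24/21. 21⁻¹ ≡ 4 (mod 83), so λ ≡ 24·4 ≡ 13.
  x = λ² - 81 - 81 = 169 - 162 ≡ 7; y = λ·(81 - 7) - 52 ≡ 80. → (7, 80)
2A = (7, 80).
Next 3B:
Repeated addition: build up to 3B.
2B: tangent at (1, 50): λ = (3·1² + 12)/(2·50) ≡ 15/17. 17⁻¹ ≡ 44 (mod 83) since 17·44 = 748 ≡ 1, so λ ≡ 15·44 ≡ 79.
  x = λ² - 1 - 1 = 6241 - 2 ≡ 14; y = λ·(1 - 14) - 50 ≡ 2. → (14, 2)
3B: (14, 2) + (1, 50). λ = (50 - 2)/(1 - 14) ≡ 48/70 mod 83. 70⁻¹ ≡ 51 (mod 83) since 70·51 = 3570 ≡ 1, so λ ≡ 41.
  x = λ² - 14 - 1 = 1681 - 15 ≡ 6; y = λ·(14 - 6) - 2 ≡ 77. → (6, 77)
3B = (6, 77).
Finally 2A + 3B:
(7, 80) + (6, 77). λ = (77 - 80)/(6 - 7) ≡ 80/82 mod 83. 82⁻¹ ≡ 82 (mod 83), so λ ≡ 3.
  x = λ² - 7 - 6 = 9 - 13 ≡ 79; y = λ·(7 - 79) - 80 ≡ 36. → (79, 36)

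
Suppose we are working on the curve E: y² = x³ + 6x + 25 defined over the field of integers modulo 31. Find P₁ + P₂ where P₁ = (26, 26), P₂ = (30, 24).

(26, 26) + (30, 24). λ = (24 - 26)/(30 - 26) ≡ 29/4 mod 31. 4⁻¹ ≡ 8 (mod 31), so λ ≡ 15.
  x = λ² - 26 - 30 = 225 - 56 ≡ 14; y = λ·(26 - 14) - 26 ≡ 30. → (14, 30)

(14, 30)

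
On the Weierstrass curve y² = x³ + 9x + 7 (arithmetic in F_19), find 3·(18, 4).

(18, 15)

Write G = (18, 4).
Repeated addition: build up to 3G.
2G: tangent at (18, 4): λ = (3·18² + 9)/(2·4) ≡ 12/8. 8⁻¹ ≡ 12 (mod 19) since 8·12 = 96 ≡ 1, so λ ≡ 12·12 ≡ 11.
  x = λ² - 18 - 18 = 121 - 36 ≡ 9; y = λ·(18 - 9) - 4 ≡ 0. → (9, 0)
3G: (9, 0) + (18, 4). λ = (4 - 0)/(18 - 9) ≡ 4/9 mod 19. 9⁻¹ ≡ 17 (mod 19) since 9·17 = 153 ≡ 1, so λ ≡ 11.
  x = λ² - 9 - 18 = 121 - 27 ≡ 18; y = λ·(9 - 18) - 0 ≡ 15. → (18, 15)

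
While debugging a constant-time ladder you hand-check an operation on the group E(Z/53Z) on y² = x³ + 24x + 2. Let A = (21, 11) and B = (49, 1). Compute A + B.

(21, 11) + (49, 1). λ = (1 - 11)/(49 - 21) ≡ 43/28 mod 53. 28⁻¹ ≡ 36 (mod 53), so λ ≡ 11.
  x = λ² - 21 - 49 = 121 - 70 ≡ 51; y = λ·(21 - 51) - 11 ≡ 30. → (51, 30)

(51, 30)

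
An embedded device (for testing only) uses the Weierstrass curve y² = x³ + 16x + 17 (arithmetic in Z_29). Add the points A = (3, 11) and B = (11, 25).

(9, 22)

(3, 11) + (11, 25). λ = (25 - 11)/(11 - 3) ≡ 14/8 mod 29. 8⁻¹ ≡ 11 (mod 29), so λ ≡ 9.
  x = λ² - 3 - 11 = 81 - 14 ≡ 9; y = λ·(3 - 9) - 11 ≡ 22. → (9, 22)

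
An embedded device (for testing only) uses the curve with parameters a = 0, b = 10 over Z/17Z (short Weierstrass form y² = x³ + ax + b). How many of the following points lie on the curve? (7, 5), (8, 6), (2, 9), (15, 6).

1

(7, 5): 5² ≡ 8, rhs ≡ 13 → off.
(8, 6): 6² ≡ 2, rhs ≡ 12 → off.
(2, 9): 9² ≡ 13, rhs ≡ 1 → off.
(15, 6): 6² ≡ 2, rhs ≡ 2 → on.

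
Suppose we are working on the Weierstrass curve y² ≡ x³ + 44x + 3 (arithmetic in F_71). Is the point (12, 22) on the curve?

y² = 22² ≡ 58; x³ + 44x + 3 = 2259 ≡ 58 (mod 71). 58 = 58.

yes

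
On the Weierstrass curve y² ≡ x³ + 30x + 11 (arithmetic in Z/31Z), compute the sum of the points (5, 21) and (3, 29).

(5, 21) + (3, 29). λ = (29 - 21)/(3 - 5) ≡ 8/29 mod 31. 29⁻¹ ≡ 15 (mod 31) since 29·15 = 435 ≡ 1, so λ ≡ 27.
  x = λ² - 5 - 3 = 729 - 8 ≡ 8; y = λ·(5 - 8) - 21 ≡ 22. → (8, 22)

(8, 22)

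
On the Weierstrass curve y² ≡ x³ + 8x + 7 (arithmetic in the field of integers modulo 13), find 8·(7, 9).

(4, 5)

Write G = (7, 9).
Double-and-add on 8 = (1000)₂. Start with G = (7, 9) for the leading 1-bit.
double: tangent at (7, 9): λ = (3·7² + 8)/(2·9) ≡ 12/5. 5⁻¹ ≡ 8 (mod 13) since 5·8 = 40 ≡ 1, so λ ≡ 12·8 ≡ 5.
  x = λ² - 7 - 7 = 25 - 14 ≡ 11; y = λ·(7 - 11) - 9 ≡ 10. → (11, 10)
double: tangent at (11, 10): λ = (3·11² + 8)/(2·10) ≡ 7/7. 7⁻¹ ≡ 2 (mod 13), so λ ≡ 7·2 ≡ 1.
  x = λ² - 11 - 11 = 1 - 22 ≡ 5; y = λ·(11 - 5) - 10 ≡ 9. → (5, 9)
double: tangent at (5, 9): λ = (3·5² + 8)/(2·9) ≡ 5/5. 5⁻¹ ≡ 8 (mod 13) since 5·8 = 40 ≡ 1, so λ ≡ 5·8 ≡ 1.
  x = λ² - 5 - 5 = 1 - 10 ≡ 4; y = λ·(5 - 4) - 9 ≡ 5. → (4, 5)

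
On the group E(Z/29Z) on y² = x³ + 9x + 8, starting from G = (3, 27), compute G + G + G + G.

Repeated addition: build up to 4G.
2G: tangent at (3, 27): λ = (3·3² + 9)/(2·27) ≡ 7/25. 25⁻¹ ≡ 7 (mod 29) since 25·7 = 175 ≡ 1, so λ ≡ 7·7 ≡ 20.
  x = λ² - 3 - 3 = 400 - 6 ≡ 17; y = λ·(3 - 17) - 27 ≡ 12. → (17, 12)
3G: (17, 12) + (3, 27). λ = (27 - 12)/(3 - 17) ≡ 15/15 mod 29. 15⁻¹ ≡ 2 (mod 29), so λ ≡ 1.
  x = λ² - 17 - 3 = 1 - 20 ≡ 10; y = λ·(17 - 10) - 12 ≡ 24. → (10, 24)
4G: (10, 24) + (3, 27). λ = (27 - 24)/(3 - 10) ≡ 3/22 mod 29. 22⁻¹ ≡ 4 (mod 29), so λ ≡ 12.
  x = λ² - 10 - 3 = 144 - 13 ≡ 15; y = λ·(10 - 15) - 24 ≡ 3. → (15, 3)

(15, 3)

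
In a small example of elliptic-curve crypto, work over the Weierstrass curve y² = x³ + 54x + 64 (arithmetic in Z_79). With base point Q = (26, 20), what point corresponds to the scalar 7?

Repeated addition: build up to 7Q.
2Q: tangent at (26, 20): λ = (3·26² + 54)/(2·20) ≡ 28/40. 40⁻¹ ≡ 2 (mod 79) since 40·2 = 80 ≡ 1, so λ ≡ 28·2 ≡ 56.
  x = λ² - 26 - 26 = 3136 - 52 ≡ 3; y = λ·(26 - 3) - 20 ≡ 4. → (3, 4)
3Q: (3, 4) + (26, 20). λ = (20 - 4)/(26 - 3) ≡ 16/23 mod 79. 23⁻¹ ≡ 55 (mod 79), so λ ≡ 11.
  x = λ² - 3 - 26 = 121 - 29 ≡ 13; y = λ·(3 - 13) - 4 ≡ 44. → (13, 44)
4Q: (13, 44) + (26, 20). λ = (20 - 44)/(26 - 13) ≡ 55/13 mod 79. 13⁻¹ ≡ 73 (mod 79) since 13·73 = 949 ≡ 1, so λ ≡ 65.
  x = λ² - 13 - 26 = 4225 - 39 ≡ 78; y = λ·(13 - 78) - 44 ≡ 76. → (78, 76)
5Q: (78, 76) + (26, 20). λ = (20 - 76)/(26 - 78) ≡ 23/27 mod 79. 27⁻¹ ≡ 41 (mod 79), so λ ≡ 74.
  x = λ² - 78 - 26 = 5476 - 104 ≡ 0; y = λ·(78 - 0) - 76 ≡ 8. → (0, 8)
6Q: (0, 8) + (26, 20). λ = (20 - 8)/(26 - 0) ≡ 12/26 mod 79. 26⁻¹ ≡ 76 (mod 79), so λ ≡ 43.
  x = λ² - 0 - 26 = 1849 - 26 ≡ 6; y = λ·(0 - 6) - 8 ≡ 50. → (6, 50)
7Q: (6, 50) + (26, 20). λ = (20 - 50)/(26 - 6) ≡ 49/20 mod 79. 20⁻¹ ≡ 4 (mod 79), so λ ≡ 38.
  x = λ² - 6 - 26 = 1444 - 32 ≡ 69; y = λ·(6 - 69) - 50 ≡ 5. → (69, 5)

(69, 5)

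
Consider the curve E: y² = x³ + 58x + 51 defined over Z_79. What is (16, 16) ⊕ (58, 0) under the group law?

(27, 7)

(16, 16) + (58, 0). λ = (0 - 16)/(58 - 16) ≡ 63/42 mod 79. 42⁻¹ ≡ 32 (mod 79), so λ ≡ 41.
  x = λ² - 16 - 58 = 1681 - 74 ≡ 27; y = λ·(16 - 27) - 16 ≡ 7. → (27, 7)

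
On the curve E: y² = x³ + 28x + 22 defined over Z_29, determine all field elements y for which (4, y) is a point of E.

x³ + 28x + 22 = 198 ≡ 24 (mod 29).
Square roots of 24 mod 29: 13 and 16 (since 13² = 169 ≡ 24).

13, 16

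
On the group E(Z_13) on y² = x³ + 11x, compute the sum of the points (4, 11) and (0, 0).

(4, 11) + (0, 0). λ = (0 - 11)/(0 - 4) ≡ 2/9 mod 13. 9⁻¹ ≡ 3 (mod 13) since 9·3 = 27 ≡ 1, so λ ≡ 6.
  x = λ² - 4 - 0 = 36 - 4 ≡ 6; y = λ·(4 - 6) - 11 ≡ 3. → (6, 3)

(6, 3)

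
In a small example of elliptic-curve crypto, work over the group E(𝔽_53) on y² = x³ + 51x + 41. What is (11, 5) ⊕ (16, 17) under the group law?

(36, 41)

(11, 5) + (16, 17). λ = (17 - 5)/(16 - 11) ≡ 12/5 mod 53. 5⁻¹ ≡ 32 (mod 53), so λ ≡ 13.
  x = λ² - 11 - 16 = 169 - 27 ≡ 36; y = λ·(11 - 36) - 5 ≡ 41. → (36, 41)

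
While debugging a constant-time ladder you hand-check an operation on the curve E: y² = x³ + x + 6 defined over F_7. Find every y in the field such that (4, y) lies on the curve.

x³ + 1x + 6 = 74 ≡ 4 (mod 7).
Square roots of 4 mod 7: 2 and 5 (since 2² = 4 ≡ 4).

2, 5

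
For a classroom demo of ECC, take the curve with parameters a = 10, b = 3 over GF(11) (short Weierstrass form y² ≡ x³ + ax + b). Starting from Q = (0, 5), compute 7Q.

Double-and-add on 7 = (111)₂. Start with Q = (0, 5) for the leading 1-bit.
double: tangent at (0, 5): λ = (3·0² + 10)/(2·5) ≡ 10/10. 10⁻¹ ≡ 10 (mod 11), so λ ≡ 10·10 ≡ 1.
  x = λ² - 0 - 0 = 1 - 0 ≡ 1; y = λ·(0 - 1) - 5 ≡ 5. → (1, 5)
add Q: (1, 5) + (0, 5). λ = (5 - 5)/(0 - 1) ≡ 0/10 mod 11. 10⁻¹ ≡ 10 (mod 11), so λ ≡ 0.
  x = λ² - 1 - 0 = 0 - 1 ≡ 10; y = λ·(1 - 10) - 5 ≡ 6. → (10, 6)
double: tangent at (10, 6): λ = (3·10² + 10)/(2·6) ≡ 2/1. 1⁻¹ ≡ 1 (mod 11) since 1·1 = 1 ≡ 1, so λ ≡ 2·1 ≡ 2.
  x = λ² - 10 - 10 = 4 - 20 ≡ 6; y = λ·(10 - 6) - 6 ≡ 2. → (6, 2)
add Q: (6, 2) + (0, 5). λ = (5 - 2)/(0 - 6) ≡ 3/5 mod 11. 5⁻¹ ≡ 9 (mod 11) since 5·9 = 45 ≡ 1, so λ ≡ 5.
  x = λ² - 6 - 0 = 25 - 6 ≡ 8; y = λ·(6 - 8) - 2 ≡ 10. → (8, 10)

(8, 10)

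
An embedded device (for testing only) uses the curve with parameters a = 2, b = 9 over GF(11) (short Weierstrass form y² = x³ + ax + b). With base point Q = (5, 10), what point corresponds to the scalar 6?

Repeated addition: build up to 6Q.
2Q: tangent at (5, 10): λ = (3·5² + 2)/(2·10) ≡ 0/9. 9⁻¹ ≡ 5 (mod 11), so λ ≡ 0·5 ≡ 0.
  x = λ² - 5 - 5 = 0 - 10 ≡ 1; y = λ·(5 - 1) - 10 ≡ 1. → (1, 1)
3Q: (1, 1) + (5, 10). λ = (10 - 1)/(5 - 1) ≡ 9/4 mod 11. 4⁻¹ ≡ 3 (mod 11), so λ ≡ 5.
  x = λ² - 1 - 5 = 25 - 6 ≡ 8; y = λ·(1 - 8) - 1 ≡ 8. → (8, 8)
4Q: (8, 8) + (5, 10). λ = (10 - 8)/(5 - 8) ≡ 2/8 mod 11. 8⁻¹ ≡ 7 (mod 11), so λ ≡ 3.
  x = λ² - 8 - 5 = 9 - 13 ≡ 7; y = λ·(8 - 7) - 8 ≡ 6. → (7, 6)
5Q: (7, 6) + (5, 10). λ = (10 - 6)/(5 - 7) ≡ 4/9 mod 11. 9⁻¹ ≡ 5 (mod 11), so λ ≡ 9.
  x = λ² - 7 - 5 = 81 - 12 ≡ 3; y = λ·(7 - 3) - 6 ≡ 8. → (3, 8)
6Q: (3, 8) + (5, 10). λ = (10 - 8)/(5 - 3) ≡ 2/2 mod 11. 2⁻¹ ≡ 6 (mod 11) since 2·6 = 12 ≡ 1, so λ ≡ 1.
  x = λ² - 3 - 5 = 1 - 8 ≡ 4; y = λ·(3 - 4) - 8 ≡ 2. → (4, 2)

(4, 2)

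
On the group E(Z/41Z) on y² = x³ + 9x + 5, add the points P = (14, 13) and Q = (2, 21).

(30, 25)

(14, 13) + (2, 21). λ = (21 - 13)/(2 - 14) ≡ 8/29 mod 41. 29⁻¹ ≡ 17 (mod 41), so λ ≡ 13.
  x = λ² - 14 - 2 = 169 - 16 ≡ 30; y = λ·(14 - 30) - 13 ≡ 25. → (30, 25)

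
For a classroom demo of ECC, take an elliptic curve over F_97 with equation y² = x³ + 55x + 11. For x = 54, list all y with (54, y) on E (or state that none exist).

none

x³ + 55x + 11 = 160445 ≡ 7 (mod 97).
7 is a non-residue mod 97; no y exists.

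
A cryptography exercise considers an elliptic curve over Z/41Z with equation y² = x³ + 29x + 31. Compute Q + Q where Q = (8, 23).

tangent at (8, 23): λ = (3·8² + 29)/(2·23) ≡ 16/5. 5⁻¹ ≡ 33 (mod 41), so λ ≡ 16·33 ≡ 36.
  x = λ² - 8 - 8 = 1296 - 16 ≡ 9; y = λ·(8 - 9) - 23 ≡ 23. → (9, 23)

(9, 23)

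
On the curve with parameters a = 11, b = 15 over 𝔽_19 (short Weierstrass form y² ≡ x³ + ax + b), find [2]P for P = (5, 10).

(14, 14)

tangent at (5, 10): λ = (3·5² + 11)/(2·10) ≡ 10/1. 1⁻¹ ≡ 1 (mod 19) since 1·1 = 1 ≡ 1, so λ ≡ 10·1 ≡ 10.
  x = λ² - 5 - 5 = 100 - 10 ≡ 14; y = λ·(5 - 14) - 10 ≡ 14. → (14, 14)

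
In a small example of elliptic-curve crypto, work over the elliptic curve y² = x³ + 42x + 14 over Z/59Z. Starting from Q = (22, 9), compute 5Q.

Repeated addition: build up to 5Q.
2Q: tangent at (22, 9): λ = (3·22² + 42)/(2·9) ≡ 19/18. 18⁻¹ ≡ 23 (mod 59), so λ ≡ 19·23 ≡ 24.
  x = λ² - 22 - 22 = 576 - 44 ≡ 1; y = λ·(22 - 1) - 9 ≡ 23. → (1, 23)
3Q: (1, 23) + (22, 9). λ = (9 - 23)/(22 - 1) ≡ 45/21 mod 59. 21⁻¹ ≡ 45 (mod 59), so λ ≡ 19.
  x = λ² - 1 - 22 = 361 - 23 ≡ 43; y = λ·(1 - 43) - 23 ≡ 5. → (43, 5)
4Q: (43, 5) + (22, 9). λ = (9 - 5)/(22 - 43) ≡ 4/38 mod 59. 38⁻¹ ≡ 14 (mod 59), so λ ≡ 56.
  x = λ² - 43 - 22 = 3136 - 65 ≡ 3; y = λ·(43 - 3) - 5 ≡ 52. → (3, 52)
5Q: (3, 52) + (22, 9). λ = (9 - 52)/(22 - 3) ≡ 16/19 mod 59. 19⁻¹ ≡ 28 (mod 59) since 19·28 = 532 ≡ 1, so λ ≡ 35.
  x = λ² - 3 - 22 = 1225 - 25 ≡ 20; y = λ·(3 - 20) - 52 ≡ 2. → (20, 2)

(20, 2)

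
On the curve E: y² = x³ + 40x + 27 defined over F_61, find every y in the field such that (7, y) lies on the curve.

none

x³ + 40x + 27 = 650 ≡ 40 (mod 61).
40 is a non-residue mod 61; no y exists.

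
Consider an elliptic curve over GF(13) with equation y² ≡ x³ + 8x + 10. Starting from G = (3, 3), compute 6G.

Double-and-add on 6 = (110)₂. Start with G = (3, 3) for the leading 1-bit.
double: tangent at (3, 3): λ = (3·3² + 8)/(2·3) ≡ 9/6. 6⁻¹ ≡ 11 (mod 13) since 6·11 = 66 ≡ 1, so λ ≡ 9·11 ≡ 8.
  x = λ² - 3 - 3 = 64 - 6 ≡ 6; y = λ·(3 - 6) - 3 ≡ 12. → (6, 12)
add G: (6, 12) + (3, 3). λ = (3 - 12)/(3 - 6) ≡ 4/10 mod 13. 10⁻¹ ≡ 4 (mod 13), so λ ≡ 3.
  x = λ² - 6 - 3 = 9 - 9 ≡ 0; y = λ·(6 - 0) - 12 ≡ 6. → (0, 6)
double: tangent at (0, 6): λ = (3·0² + 8)/(2·6) ≡ 8/12. 12⁻¹ ≡ 12 (mod 13), so λ ≡ 8·12 ≡ 5.
  x = λ² - 0 - 0 = 25 - 0 ≡ 12; y = λ·(0 - 12) - 6 ≡ 12. → (12, 12)

(12, 12)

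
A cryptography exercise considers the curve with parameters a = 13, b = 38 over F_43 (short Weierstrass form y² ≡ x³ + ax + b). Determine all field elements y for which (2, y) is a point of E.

none

x³ + 13x + 38 = 72 ≡ 29 (mod 43).
29 is a non-residue mod 43; no y exists.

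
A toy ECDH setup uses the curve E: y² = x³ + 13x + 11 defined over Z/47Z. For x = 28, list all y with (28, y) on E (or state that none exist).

x³ + 13x + 11 = 22327 ≡ 2 (mod 47).
Square roots of 2 mod 47: 7 and 40 (since 7² = 49 ≡ 2).

7, 40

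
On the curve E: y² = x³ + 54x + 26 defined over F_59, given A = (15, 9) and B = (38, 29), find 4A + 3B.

(41, 40)

First 4A:
Double-and-add on 4 = (100)₂. Start with A = (15, 9) for the leading 1-bit.
double: tangent at (15, 9): λ = (3·15² + 54)/(2·9) ≡ 21/18. 18⁻¹ ≡ 23 (mod 59), so λ ≡ 21·23 ≡ 11.
  x = λ² - 15 - 15 = 121 - 30 ≡ 32; y = λ·(15 - 32) - 9 ≡ 40. → (32, 40)
double: tangent at (32, 40): λ = (3·32² + 54)/(2·40) ≡ 58/21. 21⁻¹ ≡ 45 (mod 59), so λ ≡ 58·45 ≡ 14.
  x = λ² - 32 - 32 = 196 - 64 ≡ 14; y = λ·(32 - 14) - 40 ≡ 35. → (14, 35)
4A = (14, 35).
Next 3B:
Repeated addition: build up to 3B.
2B: tangent at (38, 29): λ = (3·38² + 54)/(2·29) ≡ 20/58. 58⁻¹ ≡ 58 (mod 59), so λ ≡ 20·58 ≡ 39.
  x = λ² - 38 - 38 = 1521 - 76 ≡ 29; y = λ·(38 - 29) - 29 ≡ 27. → (29, 27)
3B: (29, 27) + (38, 29). λ = (29 - 27)/(38 - 29) ≡ 2/9 mod 59. 9⁻¹ ≡ 46 (mod 59), so λ ≡ 33.
  x = λ² - 29 - 38 = 1089 - 67 ≡ 19; y = λ·(29 - 19) - 27 ≡ 8. → (19, 8)
3B = (19, 8).
Finally 4A + 3B:
(14, 35) + (19, 8). λ = (8 - 35)/(19 - 14) ≡ 32/5 mod 59. 5⁻¹ ≡ 12 (mod 59) since 5·12 = 60 ≡ 1, so λ ≡ 30.
  x = λ² - 14 - 19 = 900 - 33 ≡ 41; y = λ·(14 - 41) - 35 ≡ 40. → (41, 40)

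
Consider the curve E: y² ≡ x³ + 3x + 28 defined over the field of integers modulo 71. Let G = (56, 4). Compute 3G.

(46, 44)

Repeated addition: build up to 3G.
2G: tangent at (56, 4): λ = (3·56² + 3)/(2·4) ≡ 39/8. 8⁻¹ ≡ 9 (mod 71) since 8·9 = 72 ≡ 1, so λ ≡ 39·9 ≡ 67.
  x = λ² - 56 - 56 = 4489 - 112 ≡ 46; y = λ·(56 - 46) - 4 ≡ 27. → (46, 27)
3G: (46, 27) + (56, 4). λ = (4 - 27)/(56 - 46) ≡ 48/10 mod 71. 10⁻¹ ≡ 64 (mod 71) since 10·64 = 640 ≡ 1, so λ ≡ 19.
  x = λ² - 46 - 56 = 361 - 102 ≡ 46; y = λ·(46 - 46) - 27 ≡ 44. → (46, 44)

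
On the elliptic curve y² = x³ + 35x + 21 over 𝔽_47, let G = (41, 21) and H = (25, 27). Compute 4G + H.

(0, 16)

First 4G:
Repeated addition: build up to 4G.
2G: tangent at (41, 21): λ = (3·41² + 35)/(2·21) ≡ 2/42. 42⁻¹ ≡ 28 (mod 47) since 42·28 = 1176 ≡ 1, so λ ≡ 2·28 ≡ 9.
  x = λ² - 41 - 41 = 81 - 82 ≡ 46; y = λ·(41 - 46) - 21 ≡ 28. → (46, 28)
3G: (46, 28) + (41, 21). λ = (21 - 28)/(41 - 46) ≡ 40/42 mod 47. 42⁻¹ ≡ 28 (mod 47), so λ ≡ 39.
  x = λ² - 46 - 41 = 1521 - 87 ≡ 24; y = λ·(46 - 24) - 28 ≡ 31. → (24, 31)
4G: (24, 31) + (41, 21). λ = (21 - 31)/(41 - 24) ≡ 37/17 mod 47. 17⁻¹ ≡ 36 (mod 47), so λ ≡ 16.
  x = λ² - 24 - 41 = 256 - 65 ≡ 3; y = λ·(24 - 3) - 31 ≡ 23. → (3, 23)
4G = (3, 23).
Finally 4G + H:
(3, 23) + (25, 27). λ = (27 - 23)/(25 - 3) ≡ 4/22 mod 47. 22⁻¹ ≡ 15 (mod 47), so λ ≡ 13.
  x = λ² - 3 - 25 = 169 - 28 ≡ 0; y = λ·(3 - 0) - 23 ≡ 16. → (0, 16)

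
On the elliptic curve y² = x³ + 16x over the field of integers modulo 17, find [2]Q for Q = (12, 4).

(1, 0)

tangent at (12, 4): λ = (3·12² + 16)/(2·4) ≡ 6/8. 8⁻¹ ≡ 15 (mod 17), so λ ≡ 6·15 ≡ 5.
  x = λ² - 12 - 12 = 25 - 24 ≡ 1; y = λ·(12 - 1) - 4 ≡ 0. → (1, 0)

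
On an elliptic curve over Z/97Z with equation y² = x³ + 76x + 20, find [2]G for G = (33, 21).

tangent at (33, 21): λ = (3·33² + 76)/(2·21) ≡ 45/42. 42⁻¹ ≡ 67 (mod 97), so λ ≡ 45·67 ≡ 8.
  x = λ² - 33 - 33 = 64 - 66 ≡ 95; y = λ·(33 - 95) - 21 ≡ 65. → (95, 65)

(95, 65)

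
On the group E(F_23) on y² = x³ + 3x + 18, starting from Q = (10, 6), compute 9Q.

(4, 18)

Double-and-add on 9 = (1001)₂. Start with Q = (10, 6) for the leading 1-bit.
double: tangent at (10, 6): λ = (3·10² + 3)/(2·6) ≡ 4/12. 12⁻¹ ≡ 2 (mod 23) since 12·2 = 24 ≡ 1, so λ ≡ 4·2 ≡ 8.
  x = λ² - 10 - 10 = 64 - 20 ≡ 21; y = λ·(10 - 21) - 6 ≡ 21. → (21, 21)
double: tangent at (21, 21): λ = (3·21² + 3)/(2·21) ≡ 15/19. 19⁻¹ ≡ 17 (mod 23) since 19·17 = 323 ≡ 1, so λ ≡ 15·17 ≡ 2.
  x = λ² - 21 - 21 = 4 - 42 ≡ 8; y = λ·(21 - 8) - 21 ≡ 5. → (8, 5)
double: tangent at (8, 5): λ = (3·8² + 3)/(2·5) ≡ 11/10. 10⁻¹ ≡ 7 (mod 23), so λ ≡ 11·7 ≡ 8.
  x = λ² - 8 - 8 = 64 - 16 ≡ 2; y = λ·(8 - 2) - 5 ≡ 20. → (2, 20)
add Q: (2, 20) + (10, 6). λ = (6 - 20)/(10 - 2) ≡ 9/8 mod 23. 8⁻¹ ≡ 3 (mod 23) since 8·3 = 24 ≡ 1, so λ ≡ 4.
  x = λ² - 2 - 10 = 16 - 12 ≡ 4; y = λ·(2 - 4) - 20 ≡ 18. → (4, 18)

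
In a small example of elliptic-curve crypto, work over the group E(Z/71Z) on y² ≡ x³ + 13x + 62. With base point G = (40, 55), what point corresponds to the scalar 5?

Double-and-add on 5 = (101)₂. Start with G = (40, 55) for the leading 1-bit.
double: tangent at (40, 55): λ = (3·40² + 13)/(2·55) ≡ 56/39. 39⁻¹ ≡ 51 (mod 71), so λ ≡ 56·51 ≡ 16.
  x = λ² - 40 - 40 = 256 - 80 ≡ 34; y = λ·(40 - 34) - 55 ≡ 41. → (34, 41)
double: tangent at (34, 41): λ = (3·34² + 13)/(2·41) ≡ 2/11. 11⁻¹ ≡ 13 (mod 71) since 11·13 = 143 ≡ 1, so λ ≡ 2·13 ≡ 26.
  x = λ² - 34 - 34 = 676 - 68 ≡ 40; y = λ·(34 - 40) - 41 ≡ 16. → (40, 16)
add G: (40, 16) + (40, 55): same x and y₁ ≡ -y₂, so the sum is O.

O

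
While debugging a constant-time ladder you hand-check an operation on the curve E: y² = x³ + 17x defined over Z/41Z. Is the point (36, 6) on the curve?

y² = 6² ≡ 36; x³ + 17x + 0 = 47268 ≡ 36 (mod 41). 36 = 36.

yes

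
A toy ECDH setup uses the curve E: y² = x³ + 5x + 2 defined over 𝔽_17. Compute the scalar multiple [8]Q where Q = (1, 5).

(0, 11)

Repeated addition: build up to 8Q.
2Q: tangent at (1, 5): λ = (3·1² + 5)/(2·5) ≡ 8/10. 10⁻¹ ≡ 12 (mod 17) since 10·12 = 120 ≡ 1, so λ ≡ 8·12 ≡ 11.
  x = λ² - 1 - 1 = 121 - 2 ≡ 0; y = λ·(1 - 0) - 5 ≡ 6. → (0, 6)
3Q: (0, 6) + (1, 5). λ = (5 - 6)/(1 - 0) ≡ 16/1 mod 17. 1⁻¹ ≡ 1 (mod 17), so λ ≡ 16.
  x = λ² - 0 - 1 = 256 - 1 ≡ 0; y = λ·(0 - 0) - 6 ≡ 11. → (0, 11)
4Q: (0, 11) + (1, 5). λ = (5 - 11)/(1 - 0) ≡ 11/1 mod 17. 1⁻¹ ≡ 1 (mod 17) since 1·1 = 1 ≡ 1, so λ ≡ 11.
  x = λ² - 0 - 1 = 121 - 1 ≡ 1; y = λ·(0 - 1) - 11 ≡ 12. → (1, 12)
5Q: (1, 12) + (1, 5): same x and y₁ ≡ -y₂, so the sum is O.
6Q: O + (1, 5) = (1, 5) (identity).
7Q: tangent at (1, 5): λ = (3·1² + 5)/(2·5) ≡ 8/10. 10⁻¹ ≡ 12 (mod 17), so λ ≡ 8·12 ≡ 11.
  x = λ² - 1 - 1 = 121 - 2 ≡ 0; y = λ·(1 - 0) - 5 ≡ 6. → (0, 6)
8Q: (0, 6) + (1, 5). λ = (5 - 6)/(1 - 0) ≡ 16/1 mod 17. 1⁻¹ ≡ 1 (mod 17) since 1·1 = 1 ≡ 1, so λ ≡ 16.
  x = λ² - 0 - 1 = 256 - 1 ≡ 0; y = λ·(0 - 0) - 6 ≡ 11. → (0, 11)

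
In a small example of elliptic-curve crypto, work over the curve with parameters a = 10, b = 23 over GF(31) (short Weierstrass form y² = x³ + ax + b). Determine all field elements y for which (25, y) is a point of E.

x³ + 10x + 23 = 15898 ≡ 26 (mod 31).
26 is a non-residue mod 31; no y exists.

none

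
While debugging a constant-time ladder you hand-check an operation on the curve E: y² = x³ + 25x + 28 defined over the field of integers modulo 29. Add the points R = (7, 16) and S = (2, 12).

(16, 0)

(7, 16) + (2, 12). λ = (12 - 16)/(2 - 7) ≡ 25/24 mod 29. 24⁻¹ ≡ 23 (mod 29), so λ ≡ 24.
  x = λ² - 7 - 2 = 576 - 9 ≡ 16; y = λ·(7 - 16) - 16 ≡ 0. → (16, 0)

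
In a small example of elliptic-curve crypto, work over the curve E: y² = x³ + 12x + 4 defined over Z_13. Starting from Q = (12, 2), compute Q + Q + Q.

O

Repeated addition: build up to 3Q.
2Q: tangent at (12, 2): λ = (3·12² + 12)/(2·2) ≡ 2/4. 4⁻¹ ≡ 10 (mod 13), so λ ≡ 2·10 ≡ 7.
  x = λ² - 12 - 12 = 49 - 24 ≡ 12; y = λ·(12 - 12) - 2 ≡ 11. → (12, 11)
3Q: (12, 11) + (12, 2): same x and y₁ ≡ -y₂, so the sum is O.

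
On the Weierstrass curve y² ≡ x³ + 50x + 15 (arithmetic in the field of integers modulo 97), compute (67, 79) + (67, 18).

O

The two points share x = 67 and their y-coordinates satisfy 79 + 18 ≡ 0 (mod 97), so they are inverses. Their sum is ∞.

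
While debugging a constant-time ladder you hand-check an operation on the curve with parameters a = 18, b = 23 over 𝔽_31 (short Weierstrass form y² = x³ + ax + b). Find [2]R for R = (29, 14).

tangent at (29, 14): λ = (3·29² + 18)/(2·14) ≡ 30/28. 28⁻¹ ≡ 10 (mod 31), so λ ≡ 30·10 ≡ 21.
  x = λ² - 29 - 29 = 441 - 58 ≡ 11; y = λ·(29 - 11) - 14 ≡ 23. → (11, 23)

(11, 23)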